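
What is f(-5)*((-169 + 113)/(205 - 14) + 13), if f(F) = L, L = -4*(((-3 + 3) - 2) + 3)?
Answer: -9708/191 ≈ -50.827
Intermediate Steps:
L = -4 (L = -4*((0 - 2) + 3) = -4*(-2 + 3) = -4*1 = -4)
f(F) = -4
f(-5)*((-169 + 113)/(205 - 14) + 13) = -4*((-169 + 113)/(205 - 14) + 13) = -4*(-56/191 + 13) = -4*2427/191 = -9708/191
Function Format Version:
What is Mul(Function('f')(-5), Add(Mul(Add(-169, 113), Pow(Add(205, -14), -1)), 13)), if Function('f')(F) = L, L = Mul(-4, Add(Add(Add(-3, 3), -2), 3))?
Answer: Rational(-9708, 191) ≈ -50.827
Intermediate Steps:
L = -4 (L = Mul(-4, Add(Add(0, -2), 3)) = Mul(-4, Add(-2, 3)) = Mul(-4, 1) = -4)
Function('f')(F) = -4
Mul(Function('f')(-5), Add(Mul(Add(-169, 113), Pow(Add(205, -14), -1)), 13)) = Mul(-4, Add(Mul(Add(-169, 113), Pow(Add(205, -14), -1)), 13)) = Mul(-4, Add(Mul(-56, Pow(191, -1)), 13)) = Mul(-4, Add(Mul(-56, Rational(1, 191)), 13)) = Mul(-4, Add(Rational(-56, 191), 13)) = Mul(-4, Rational(2427, 191)) = Rational(-9708, 191)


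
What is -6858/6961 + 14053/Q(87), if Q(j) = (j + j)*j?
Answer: -5993471/105375618 ≈ -0.056877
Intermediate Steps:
Q(j) = 2*j² (Q(j) = (2*j)*j = 2*j²)
-6858/6961 + 14053/Q(87) = -6858/6961 + 14053/((2*87²)) = -6858*1/6961 + 14053/((2*7569)) = -6858/6961 + 14053/15138 = -5993471/105375618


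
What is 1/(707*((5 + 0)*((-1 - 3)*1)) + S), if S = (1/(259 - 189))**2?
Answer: -4900/69285999 ≈ -7.0721e-5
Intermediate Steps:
S = 1/4900 (S = (1/70)**2 = 1/4900 ≈ 0.00020408)
1/(707*((5 + 0)*((-1 - 3)*1)) + S) = 1/(707*((5 + 0)*((-1 - 3)*1)) + 1/4900) = 1/(707*(5*(-4*1)) + 1/4900) = 1/(707*(5*(-4)) + 1/4900) = 1/(707*(-20) + 1/4900) = 1/(-14140 + 1/4900) = 1/(-69285999/4900) = -4900/69285999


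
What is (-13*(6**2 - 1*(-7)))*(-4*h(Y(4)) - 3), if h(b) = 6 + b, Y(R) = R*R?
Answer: 50869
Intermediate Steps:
Y(R) = R**2
(-13*(6**2 - 1*(-7)))*(-4*h(Y(4)) - 3) = (-13*(6**2 - 1*(-7)))*(-4*(6 + 4**2) - 3) = (-13*(36 + 7))*(-4*(6 + 16) - 3) = (-13*43)*(-4*22 - 3) = -559*(-88 - 3) = -559*(-91) = 50869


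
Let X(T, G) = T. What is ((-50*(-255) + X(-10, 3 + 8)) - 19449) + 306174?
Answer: 299465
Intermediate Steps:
((-50*(-255) + X(-10, 3 + 8)) - 19449) + 306174 = ((-50*(-255) - 10) - 19449) + 306174 = ((12750 - 10) - 19449) + 306174 = (12740 - 19449) + 306174 = -6709 + 306174 = 299465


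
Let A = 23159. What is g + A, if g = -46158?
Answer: -22999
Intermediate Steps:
g + A = -46158 + 23159 = -22999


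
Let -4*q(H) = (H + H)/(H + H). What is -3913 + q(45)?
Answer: -15653/4 ≈ -3913.3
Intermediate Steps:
q(H) = -¼ (q(H) = -(H + H)/(4*(H + H)) = -2*H/(4*(2*H)) = -2*H*1/(2*H)/4 = -¼*1 = -¼)
-3913 + q(45) = -3913 - ¼ = -15653/4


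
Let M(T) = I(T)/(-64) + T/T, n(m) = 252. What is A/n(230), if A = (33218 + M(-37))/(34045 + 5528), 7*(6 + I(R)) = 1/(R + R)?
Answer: 1101279397/330604872192 ≈ 0.0033311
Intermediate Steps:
I(R) = -6 + 1/(14*R) (I(R) = -6 + 1/(7*(R + R)) = -6 + 1/(7*((2*R))) = -6 + (1/(2*R))/7 = -6 + 1/(14*R))
M(T) = 35/32 - 1/(896*T) (M(T) = (-6 + 1/(14*T))/(-64) + T/T = (-6 + 1/(14*T))*(-1/64) + 1 = (3/32 - 1/(896*T)) + 1 = 35/32 - 1/(896*T))
A = 1101279397/1311924096 (A = (33218 + (1/896)*(-1 + 980*(-37))/(-37))/(34045 + 5528) = (33218 + (1/896)*(-1/37)*(-1 - 36260))/39573 = (33218 + (1/896)*(-1/37)*(-36261))*(1/39573) = (33218 + 36261/33152)*(1/39573) = (1101279397/33152)*(1/39573) = 1101279397/1311924096 ≈ 0.83944)
A/n(230) = (1101279397/1311924096)/252 = (1101279397/1311924096)*(1/252) = 1101279397/330604872192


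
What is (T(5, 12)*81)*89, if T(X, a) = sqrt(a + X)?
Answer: 7209*sqrt(17) ≈ 29723.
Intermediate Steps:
T(X, a) = sqrt(X + a)
(T(5, 12)*81)*89 = (sqrt(5 + 12)*81)*89 = (sqrt(17)*81)*89 = (81*sqrt(17))*89 = 7209*sqrt(17)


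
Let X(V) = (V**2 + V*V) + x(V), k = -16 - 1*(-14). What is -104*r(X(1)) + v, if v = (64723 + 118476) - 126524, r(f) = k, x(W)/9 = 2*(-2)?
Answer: 56883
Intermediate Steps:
x(W) = -36 (x(W) = 9*(2*(-2)) = 9*(-4) = -36)
k = -2 (k = -16 + 14 = -2)
X(V) = -36 + 2*V**2 (X(V) = (V**2 + V*V) - 36 = (V**2 + V**2) - 36 = 2*V**2 - 36 = -36 + 2*V**2)
r(f) = -2
v = 56675 (v = 183199 - 126524 = 56675)
-104*r(X(1)) + v = -104*(-2) + 56675 = 208 + 56675 = 56883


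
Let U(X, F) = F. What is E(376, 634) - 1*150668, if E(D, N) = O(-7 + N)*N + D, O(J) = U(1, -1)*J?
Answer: -547810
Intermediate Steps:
O(J) = -J
E(D, N) = D + N*(7 - N) (E(D, N) = (-(-7 + N))*N + D = (7 - N)*N + D = N*(7 - N) + D = D + N*(7 - N))
E(376, 634) - 1*150668 = (376 + 634*(7 - 1*634)) - 1*150668 = (376 + 634*(7 - 634)) - 150668 = (376 + 634*(-627)) - 150668 = (376 - 397518) - 150668 = -397142 - 150668 = -547810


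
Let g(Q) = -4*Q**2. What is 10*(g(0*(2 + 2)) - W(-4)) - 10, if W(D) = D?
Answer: 30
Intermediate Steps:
10*(g(0*(2 + 2)) - W(-4)) - 10 = 10*(-4*(0*(2 + 2))**2 - 1*(-4)) - 10 = 10*(-4*(0*4)**2 + 4) - 10 = 10*(-4*0**2 + 4) - 10 = 10*(-4*0 + 4) - 10 = 10*(0 + 4) - 10 = 10*4 - 10 = 40 - 10 = 30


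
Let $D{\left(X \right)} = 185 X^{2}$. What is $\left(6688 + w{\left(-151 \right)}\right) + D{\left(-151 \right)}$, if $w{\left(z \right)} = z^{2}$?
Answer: $4247674$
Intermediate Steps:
$\left(6688 + w{\left(-151 \right)}\right) + D{\left(-151 \right)} = \left(6688 + \left(-151\right)^{2}\right) + 185 \left(-151\right)^{2} = \left(6688 + 22801\right) + 185 \cdot 22801 = 29489 + 4218185 = 4247674$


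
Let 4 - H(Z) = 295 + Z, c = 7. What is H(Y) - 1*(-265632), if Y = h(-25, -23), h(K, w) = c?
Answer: 265334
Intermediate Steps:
h(K, w) = 7
Y = 7
H(Z) = -291 - Z (H(Z) = 4 - (295 + Z) = 4 + (-295 - Z) = -291 - Z)
H(Y) - 1*(-265632) = (-291 - 1*7) - 1*(-265632) = (-291 - 7) + 265632 = -298 + 265632 = 265334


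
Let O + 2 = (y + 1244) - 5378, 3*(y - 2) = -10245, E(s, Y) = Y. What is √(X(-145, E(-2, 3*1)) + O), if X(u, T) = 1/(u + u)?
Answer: I*√634871190/290 ≈ 86.885*I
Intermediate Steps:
X(u, T) = 1/(2*u)
y = -3413 (y = 2 + (⅓)*(-10245) = 2 - 3415 = -3413)
O = -7549 (O = -2 + ((-3413 + 1244) - 5378) = -2 + (-2169 - 5378) = -2 - 7547 = -7549)
√(X(-145, E(-2, 3*1)) + O) = √((½)/(-145) - 7549) = √((½)*(-1/145) - 7549) = √(-1/290 - 7549) = √(-2189211/290) = I*√634871190/290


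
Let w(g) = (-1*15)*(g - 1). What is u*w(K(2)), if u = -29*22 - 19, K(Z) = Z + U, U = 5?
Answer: 59130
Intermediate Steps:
K(Z) = 5 + Z (K(Z) = Z + 5 = 5 + Z)
u = -657 (u = -638 - 19 = -657)
w(g) = 15 - 15*g (w(g) = -15*(-1 + g) = 15 - 15*g)
u*w(K(2)) = -657*(15 - 15*(5 + 2)) = -657*(15 - 15*7) = -657*(15 - 105) = -657*(-90) = 59130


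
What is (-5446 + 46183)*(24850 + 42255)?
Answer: 2733656385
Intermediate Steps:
(-5446 + 46183)*(24850 + 42255) = 40737*67105 = 2733656385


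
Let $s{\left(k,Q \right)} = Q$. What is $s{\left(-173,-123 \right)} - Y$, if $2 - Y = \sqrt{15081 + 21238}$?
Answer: $-125 + \sqrt{36319} \approx 65.575$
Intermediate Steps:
$Y = 2 - \sqrt{36319}$ ($Y = 2 - \sqrt{15081 + 21238} = 2 - \sqrt{36319} \approx -188.58$)
$s{\left(-173,-123 \right)} - Y = -123 - \left(2 - \sqrt{36319}\right) = -125 + \sqrt{36319}$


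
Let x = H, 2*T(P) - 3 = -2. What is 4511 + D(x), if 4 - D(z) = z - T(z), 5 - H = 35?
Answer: 9091/2 ≈ 4545.5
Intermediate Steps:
H = -30 (H = 5 - 1*35 = 5 - 35 = -30)
T(P) = 1/2 (T(P) = 3/2 + (1/2)*(-2) = 3/2 - 1 = 1/2)
x = -30
D(z) = 9/2 - z (D(z) = 4 - (z - 1*1/2) = 4 - (z - 1/2) = 4 - (-1/2 + z) = 4 + (1/2 - z) = 9/2 - z)
4511 + D(x) = 4511 + (9/2 - 1*(-30)) = 4511 + (9/2 + 30) = 4511 + 69/2 = 9091/2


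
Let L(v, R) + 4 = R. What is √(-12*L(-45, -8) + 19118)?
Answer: √19262 ≈ 138.79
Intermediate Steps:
L(v, R) = -4 + R
√(-12*L(-45, -8) + 19118) = √(-12*(-4 - 8) + 19118) = √(-12*(-12) + 19118) = √(144 + 19118) = √19262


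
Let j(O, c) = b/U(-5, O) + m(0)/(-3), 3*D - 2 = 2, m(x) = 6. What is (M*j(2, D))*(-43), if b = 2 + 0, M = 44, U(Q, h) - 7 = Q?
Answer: 1892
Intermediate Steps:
U(Q, h) = 7 + Q
D = 4/3 (D = ⅔ + (⅓)*2 = ⅔ + ⅔ = 4/3 ≈ 1.3333)
b = 2
j(O, c) = -1 (j(O, c) = 2/(7 - 5) + 6/(-3) = 2/2 + 6*(-⅓) = 2*(½) - 2 = 1 - 2 = -1)
(M*j(2, D))*(-43) = (44*(-1))*(-43) = -44*(-43) = 1892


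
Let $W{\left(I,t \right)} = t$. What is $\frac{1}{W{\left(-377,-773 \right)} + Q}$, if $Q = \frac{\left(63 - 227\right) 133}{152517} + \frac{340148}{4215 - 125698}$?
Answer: $- \frac{18528222711}{14376844295315} \approx -0.0012888$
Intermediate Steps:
$Q = - \frac{54528139712}{18528222711}$ ($Q = \left(-164\right) 133 \cdot \frac{1}{152517} + \frac{340148}{4215 - 125698} = \left(-21812\right) \frac{1}{152517} + \frac{340148}{-121483} = - \frac{21812}{152517} + 340148 \left(- \frac{1}{121483}\right) = - \frac{21812}{152517} - \frac{340148}{121483} = - \frac{54528139712}{18528222711} \approx -2.943$)
$\frac{1}{W{\left(-377,-773 \right)} + Q} = \frac{1}{-773 - \frac{54528139712}{18528222711}} = \frac{1}{- \frac{14376844295315}{18528222711}} = - \frac{18528222711}{14376844295315}$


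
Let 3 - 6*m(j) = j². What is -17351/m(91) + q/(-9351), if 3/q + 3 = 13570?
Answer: 2201234905828/175031435121 ≈ 12.576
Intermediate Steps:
m(j) = ½ - j²/6
q = 3/13567 (q = 3/(-3 + 13570) = 3/13567 ≈ 0.00022112)
-17351/m(91) + q/(-9351) = -17351/(½ - ⅙*91²) + (3/13567)/(-9351) = -17351/(½ - ⅙*8281) + (3/13567)*(-1/9351) = -17351/(½ - 8281/6) - 1/42288339 = -17351/(-4139/3) - 1/42288339 = -17351*(-3/4139) - 1/42288339 = 52053/4139 - 1/42288339 = 2201234905828/175031435121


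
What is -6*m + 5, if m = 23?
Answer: -133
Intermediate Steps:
-6*m + 5 = -6*23 + 5 = -138 + 5 = -133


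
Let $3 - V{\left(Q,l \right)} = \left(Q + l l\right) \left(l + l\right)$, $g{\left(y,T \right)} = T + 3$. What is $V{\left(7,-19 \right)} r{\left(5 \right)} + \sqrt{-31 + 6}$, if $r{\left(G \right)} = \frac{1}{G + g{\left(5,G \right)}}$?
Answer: $\frac{13987}{13} + 5 i \approx 1075.9 + 5.0 i$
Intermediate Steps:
$g{\left(y,T \right)} = 3 + T$
$r{\left(G \right)} = \frac{1}{3 + 2 G}$ ($r{\left(G \right)} = \frac{1}{G + \left(3 + G\right)} = \frac{1}{3 + 2 G}$)
$V{\left(Q,l \right)} = 3 - 2 l \left(Q + l^{2}\right)$ ($V{\left(Q,l \right)} = 3 - \left(Q + l l\right) \left(l + l\right) = 3 - \left(Q + l^{2}\right) 2 l = 3 - 2 l \left(Q + l^{2}\right)$)
$V{\left(7,-19 \right)} r{\left(5 \right)} + \sqrt{-31 + 6} = \frac{3 - 2 \left(-19\right)^{3} - 14 \left(-19\right)}{3 + 2 \cdot 5} + \sqrt{-31 + 6} = \frac{3 - -13718 + 266}{3 + 10} + \sqrt{-25} = \frac{3 + 13718 + 266}{13} + 5 i = 13987 \cdot \frac{1}{13} + 5 i = \frac{13987}{13} + 5 i$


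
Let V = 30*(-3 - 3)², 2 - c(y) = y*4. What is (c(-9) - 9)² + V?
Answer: 1921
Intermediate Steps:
c(y) = 2 - 4*y (c(y) = 2 - y*4 = 2 - 4*y)
V = 1080 (V = 30*(-6)² = 30*36 = 1080)
(c(-9) - 9)² + V = ((2 - 4*(-9)) - 9)² + 1080 = ((2 + 36) - 9)² + 1080 = (38 - 9)² + 1080 = 29² + 1080 = 841 + 1080 = 1921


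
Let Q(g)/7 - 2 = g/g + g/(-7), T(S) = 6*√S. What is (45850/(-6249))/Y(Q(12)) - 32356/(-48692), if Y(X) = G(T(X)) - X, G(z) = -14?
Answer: 1720739753/1749588771 ≈ 0.98351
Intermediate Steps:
Q(g) = 21 - g (Q(g) = 14 + 7*(g/g + g/(-7)) = 14 + 7*(1 + g*(-⅐)) = 14 + 7*(1 - g/7) = 14 + (7 - g) = 21 - g)
Y(X) = -14 - X
(45850/(-6249))/Y(Q(12)) - 32356/(-48692) = (45850/(-6249))/(-14 - (21 - 1*12)) - 32356/(-48692) = (45850*(-1/6249))/(-14 - (21 - 12)) - 32356*(-1/48692) = -45850/(6249*(-14 - 1*9)) + 8089/12173 = -45850/(6249*(-14 - 9)) + 8089/12173 = -45850/6249/(-23) + 8089/12173 = -45850/6249*(-1/23) + 8089/12173 = 45850/143727 + 8089/12173 = 1720739753/1749588771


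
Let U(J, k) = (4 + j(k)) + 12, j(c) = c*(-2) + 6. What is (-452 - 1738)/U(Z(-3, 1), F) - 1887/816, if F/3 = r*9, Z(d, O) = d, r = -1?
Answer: -9463/304 ≈ -31.128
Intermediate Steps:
F = -27 (F = 3*(-1*9) = 3*(-9) = -27)
j(c) = 6 - 2*c (j(c) = -2*c + 6 = 6 - 2*c)
U(J, k) = 22 - 2*k (U(J, k) = (4 + (6 - 2*k)) + 12 = (10 - 2*k) + 12 = 22 - 2*k)
(-452 - 1738)/U(Z(-3, 1), F) - 1887/816 = (-452 - 1738)/(22 - 2*(-27)) - 1887/816 = -2190/(22 + 54) - 1887*1/816 = -2190/76 - 37/16 = -2190*1/76 - 37/16 = -1095/38 - 37/16 = -9463/304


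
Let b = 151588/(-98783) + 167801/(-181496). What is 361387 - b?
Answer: 6479250194745247/17928719368 ≈ 3.6139e+5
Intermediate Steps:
b = -44088501831/17928719368 (b = 151588*(-1/98783) + 167801*(-1/181496) = -151588/98783 - 167801/181496 = -44088501831/17928719368 ≈ -2.4591)
361387 - b = 361387 - 1*(-44088501831/17928719368) = 361387 + 44088501831/17928719368 = 6479250194745247/17928719368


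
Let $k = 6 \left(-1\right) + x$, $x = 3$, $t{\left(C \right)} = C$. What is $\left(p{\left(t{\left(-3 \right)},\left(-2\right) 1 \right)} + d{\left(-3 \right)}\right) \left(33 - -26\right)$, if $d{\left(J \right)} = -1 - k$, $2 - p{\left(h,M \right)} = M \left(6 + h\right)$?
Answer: $590$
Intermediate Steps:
$p{\left(h,M \right)} = 2 - M \left(6 + h\right)$
$k = -3$ ($k = 6 \left(-1\right) + 3 = -6 + 3 = -3$)
$d{\left(J \right)} = 2$ ($d{\left(J \right)} = -1 - -3 = -1 + 3 = 2$)
$\left(p{\left(t{\left(-3 \right)},\left(-2\right) 1 \right)} + d{\left(-3 \right)}\right) \left(33 - -26\right) = \left(\left(2 - 6 \left(\left(-2\right) 1\right) - \left(-2\right) 1 \left(-3\right)\right) + 2\right) \left(33 - -26\right) = \left(\left(2 - -12 - \left(-2\right) \left(-3\right)\right) + 2\right) \left(33 + 26\right) = \left(\left(2 + 12 - 6\right) + 2\right) 59 = \left(8 + 2\right) 59 = 10 \cdot 59 = 590$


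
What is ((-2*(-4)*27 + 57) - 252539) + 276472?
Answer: 24206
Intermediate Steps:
((-2*(-4)*27 + 57) - 252539) + 276472 = ((8*27 + 57) - 252539) + 276472 = ((216 + 57) - 252539) + 276472 = (273 - 252539) + 276472 = -252266 + 276472 = 24206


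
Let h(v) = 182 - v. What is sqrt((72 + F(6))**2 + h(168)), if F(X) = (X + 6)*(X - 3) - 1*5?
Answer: sqrt(10623) ≈ 103.07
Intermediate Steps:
F(X) = -5 + (-3 + X)*(6 + X) (F(X) = (6 + X)*(-3 + X) - 5 = (-3 + X)*(6 + X) - 5 = -5 + (-3 + X)*(6 + X))
sqrt((72 + F(6))**2 + h(168)) = sqrt((72 + (-23 + 6**2 + 3*6))**2 + (182 - 1*168)) = sqrt((72 + (-23 + 36 + 18))**2 + (182 - 168)) = sqrt((72 + 31)**2 + 14) = sqrt(103**2 + 14) = sqrt(10609 + 14) = sqrt(10623)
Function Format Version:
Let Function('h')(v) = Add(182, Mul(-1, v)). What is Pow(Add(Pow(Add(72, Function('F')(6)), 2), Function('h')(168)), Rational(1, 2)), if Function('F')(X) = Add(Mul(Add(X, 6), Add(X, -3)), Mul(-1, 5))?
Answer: Pow(10623, Rational(1, 2)) ≈ 103.07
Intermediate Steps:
Function('F')(X) = Add(-5, Mul(Add(-3, X), Add(6, X))) (Function('F')(X) = Add(Mul(Add(6, X), Add(-3, X)), -5) = Add(Mul(Add(-3, X), Add(6, X)), -5) = Add(-5, Mul(Add(-3, X), Add(6, X))))
Pow(Add(Pow(Add(72, Function('F')(6)), 2), Function('h')(168)), Rational(1, 2)) = Pow(Add(Pow(Add(72, Add(-23, Pow(6, 2), Mul(3, 6))), 2), Add(182, Mul(-1, 168))), Rational(1, 2)) = Pow(Add(Pow(Add(72, Add(-23, 36, 18)), 2), Add(182, -168)), Rational(1, 2)) = Pow(Add(Pow(Add(72, 31), 2), 14), Rational(1, 2)) = Pow(Add(Pow(103, 2), 14), Rational(1, 2)) = Pow(Add(10609, 14), Rational(1, 2)) = Pow(10623, Rational(1, 2))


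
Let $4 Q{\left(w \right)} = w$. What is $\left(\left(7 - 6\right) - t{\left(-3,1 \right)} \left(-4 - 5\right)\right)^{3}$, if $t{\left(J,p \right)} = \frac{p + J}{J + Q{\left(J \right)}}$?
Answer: $\frac{24389}{125} \approx 195.11$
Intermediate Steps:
$Q{\left(w \right)} = \frac{w}{4}$
$t{\left(J,p \right)} = \frac{4 \left(J + p\right)}{5 J}$ ($t{\left(J,p \right)} = \frac{p + J}{J + \frac{J}{4}} = \frac{J + p}{\frac{5}{4} J} = \left(J + p\right) \frac{4}{5 J} = \frac{4 \left(J + p\right)}{5 J}$)
$\left(\left(7 - 6\right) - t{\left(-3,1 \right)} \left(-4 - 5\right)\right)^{3} = \left(\left(7 - 6\right) - \frac{4 \left(-3 + 1\right)}{5 \left(-3\right)} \left(-4 - 5\right)\right)^{3} = \left(1 - \frac{4}{5} \left(- \frac{1}{3}\right) \left(-2\right) \left(-4 - 5\right)\right)^{3} = \left(1 - \frac{8}{15} \left(-9\right)\right)^{3} = \left(1 - - \frac{24}{5}\right)^{3} = \left(1 + \frac{24}{5}\right)^{3} = \left(\frac{29}{5}\right)^{3} = \frac{24389}{125}$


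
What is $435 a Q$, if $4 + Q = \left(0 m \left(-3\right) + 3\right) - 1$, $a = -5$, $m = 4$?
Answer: $4350$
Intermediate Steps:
$Q = -2$ ($Q = -4 + \left(\left(0 \cdot 4 \left(-3\right) + 3\right) - 1\right) = -4 + \left(\left(0 \left(-3\right) + 3\right) - 1\right) = -4 + \left(\left(0 + 3\right) - 1\right) = -4 + \left(3 - 1\right) = -4 + 2 = -2$)
$435 a Q = 435 \left(\left(-5\right) \left(-2\right)\right) = 435 \cdot 10 = 4350$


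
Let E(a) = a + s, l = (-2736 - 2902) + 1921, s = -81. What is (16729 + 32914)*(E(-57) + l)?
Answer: -191373765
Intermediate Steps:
l = -3717 (l = -5638 + 1921 = -3717)
E(a) = -81 + a (E(a) = a - 81 = -81 + a)
(16729 + 32914)*(E(-57) + l) = (16729 + 32914)*((-81 - 57) - 3717) = 49643*(-138 - 3717) = 49643*(-3855) = -191373765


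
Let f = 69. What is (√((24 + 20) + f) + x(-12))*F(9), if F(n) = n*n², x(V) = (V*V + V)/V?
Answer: -8019 + 729*√113 ≈ -269.62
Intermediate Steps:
x(V) = (V + V²)/V (x(V) = (V² + V)/V = (V + V²)/V)
F(n) = n³
(√((24 + 20) + f) + x(-12))*F(9) = (√((24 + 20) + 69) + (1 - 12))*9³ = (√(44 + 69) - 11)*729 = (√113 - 11)*729 = (-11 + √113)*729 = -8019 + 729*√113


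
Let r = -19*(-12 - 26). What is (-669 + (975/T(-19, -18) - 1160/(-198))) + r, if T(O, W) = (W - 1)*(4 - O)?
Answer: 2449874/43263 ≈ 56.627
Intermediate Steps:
T(O, W) = (-1 + W)*(4 - O)
r = 722 (r = -19*(-38) = 722)
(-669 + (975/T(-19, -18) - 1160/(-198))) + r = (-669 + (975/(-4 - 19 + 4*(-18) - 1*(-19)*(-18)) - 1160/(-198))) + 722 = (-669 + (975/(-4 - 19 - 72 - 342) - 1160*(-1/198))) + 722 = (-669 + (975/(-437) + 580/99)) + 722 = (-669 + (975*(-1/437) + 580/99)) + 722 = (-669 + (-975/437 + 580/99)) + 722 = (-669 + 156935/43263) + 722 = -28786012/43263 + 722 = 2449874/43263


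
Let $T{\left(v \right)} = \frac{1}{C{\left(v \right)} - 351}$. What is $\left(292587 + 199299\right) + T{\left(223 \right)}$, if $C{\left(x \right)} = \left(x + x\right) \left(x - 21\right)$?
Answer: $\frac{44142341527}{89741} \approx 4.9189 \cdot 10^{5}$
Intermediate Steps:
$C{\left(x \right)} = 2 x \left(-21 + x\right)$
$T{\left(v \right)} = \frac{1}{-351 + 2 v \left(-21 + v\right)}$ ($T{\left(v \right)} = \frac{1}{2 v \left(-21 + v\right) - 351} = \frac{1}{-351 + 2 v \left(-21 + v\right)}$)
$\left(292587 + 199299\right) + T{\left(223 \right)} = \left(292587 + 199299\right) + \frac{1}{-351 + 2 \cdot 223 \left(-21 + 223\right)} = 491886 + \frac{1}{-351 + 2 \cdot 223 \cdot 202} = 491886 + \frac{1}{-351 + 90092} = 491886 + \frac{1}{89741} = \frac{44142341527}{89741}$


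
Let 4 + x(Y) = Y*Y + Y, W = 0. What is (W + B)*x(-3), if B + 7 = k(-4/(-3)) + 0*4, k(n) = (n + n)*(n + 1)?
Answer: -14/9 ≈ -1.5556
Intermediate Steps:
k(n) = 2*n*(1 + n) (k(n) = (2*n)*(1 + n) = 2*n*(1 + n))
B = -7/9 (B = -7 + (2*(-4/(-3))*(1 - 4/(-3)) + 0*4) = -7 + (2*(-4*(-⅓))*(1 - 4*(-⅓)) + 0) = -7 + (2*(4/3)*(1 + 4/3) + 0) = -7 + (2*(4/3)*(7/3) + 0) = -7 + (56/9 + 0) = -7 + 56/9 = -7/9 ≈ -0.77778)
x(Y) = -4 + Y + Y² (x(Y) = -4 + (Y*Y + Y) = -4 + (Y² + Y) = -4 + (Y + Y²) = -4 + Y + Y²)
(W + B)*x(-3) = (0 - 7/9)*(-4 - 3 + (-3)²) = -7*(-4 - 3 + 9)/9 = -7/9*2 = -14/9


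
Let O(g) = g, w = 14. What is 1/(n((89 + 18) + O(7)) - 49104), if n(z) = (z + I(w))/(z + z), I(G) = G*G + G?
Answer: -19/932949 ≈ -2.0366e-5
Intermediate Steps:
I(G) = G + G**2 (I(G) = G**2 + G = G + G**2)
n(z) = (210 + z)/(2*z) (n(z) = (z + 14*(1 + 14))/(z + z) = (z + 14*15)/((2*z)) = (z + 210)*(1/(2*z)) = (210 + z)*(1/(2*z)) = (210 + z)/(2*z))
1/(n((89 + 18) + O(7)) - 49104) = 1/((210 + ((89 + 18) + 7))/(2*((89 + 18) + 7)) - 49104) = 1/((210 + (107 + 7))/(2*(107 + 7)) - 49104) = 1/((1/2)*(210 + 114)/114 - 49104) = 1/((1/2)*(1/114)*324 - 49104) = 1/(27/19 - 49104) = 1/(-932949/19) = -19/932949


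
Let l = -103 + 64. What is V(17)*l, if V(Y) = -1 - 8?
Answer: 351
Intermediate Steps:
l = -39
V(Y) = -9
V(17)*l = -9*(-39) = 351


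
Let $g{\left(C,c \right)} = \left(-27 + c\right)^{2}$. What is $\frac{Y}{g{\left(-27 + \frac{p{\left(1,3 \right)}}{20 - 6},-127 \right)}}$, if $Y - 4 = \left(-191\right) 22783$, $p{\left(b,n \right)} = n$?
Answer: $- \frac{4351549}{23716} \approx -183.49$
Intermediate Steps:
$Y = -4351549$ ($Y = 4 - 4351553 = -4351549$)
$\frac{Y}{g{\left(-27 + \frac{p{\left(1,3 \right)}}{20 - 6},-127 \right)}} = - \frac{4351549}{\left(-27 - 127\right)^{2}} = - \frac{4351549}{\left(-154\right)^{2}} = - \frac{4351549}{23716}$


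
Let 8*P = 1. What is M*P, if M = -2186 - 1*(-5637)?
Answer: 3451/8 ≈ 431.38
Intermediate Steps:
P = 1/8 (P = (1/8)*1 = 1/8 ≈ 0.12500)
M = 3451 (M = -2186 + 5637 = 3451)
M*P = 3451*(1/8) = 3451/8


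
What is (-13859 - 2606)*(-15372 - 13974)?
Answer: 483181890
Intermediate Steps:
(-13859 - 2606)*(-15372 - 13974) = -16465*(-29346) = 483181890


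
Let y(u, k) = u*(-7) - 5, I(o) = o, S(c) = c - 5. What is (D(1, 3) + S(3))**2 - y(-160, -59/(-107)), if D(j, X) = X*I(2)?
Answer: -1099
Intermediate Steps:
S(c) = -5 + c
y(u, k) = -5 - 7*u (y(u, k) = -7*u - 5 = -5 - 7*u)
D(j, X) = 2*X (D(j, X) = X*2 = 2*X)
(D(1, 3) + S(3))**2 - y(-160, -59/(-107)) = (2*3 + (-5 + 3))**2 - (-5 - 7*(-160)) = (6 - 2)**2 - (-5 + 1120) = 4**2 - 1*1115 = 16 - 1115 = -1099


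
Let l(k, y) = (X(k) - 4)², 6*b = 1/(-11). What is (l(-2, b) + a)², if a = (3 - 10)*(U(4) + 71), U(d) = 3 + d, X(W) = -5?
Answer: 216225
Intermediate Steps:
b = -1/66 (b = (⅙)/(-11) = (⅙)*(-1/11) = -1/66 ≈ -0.015152)
a = -546 (a = (3 - 10)*((3 + 4) + 71) = -7*(7 + 71) = -7*78 = -546)
l(k, y) = 81 (l(k, y) = (-5 - 4)² = (-9)² = 81)
(l(-2, b) + a)² = (81 - 546)² = (-465)² = 216225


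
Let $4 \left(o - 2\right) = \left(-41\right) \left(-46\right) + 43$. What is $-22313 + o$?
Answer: $- \frac{87315}{4} \approx -21829.0$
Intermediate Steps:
$o = \frac{1937}{4}$ ($o = 2 + \frac{\left(-41\right) \left(-46\right) + 43}{4} = 2 + \frac{1886 + 43}{4} = 2 + \frac{1}{4} \cdot 1929 = 2 + \frac{1929}{4} = \frac{1937}{4} \approx 484.25$)
$-22313 + o = -22313 + \frac{1937}{4} = - \frac{87315}{4}$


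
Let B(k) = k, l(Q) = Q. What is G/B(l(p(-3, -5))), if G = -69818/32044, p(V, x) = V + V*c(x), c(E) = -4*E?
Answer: 4987/144198 ≈ 0.034584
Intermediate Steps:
p(V, x) = V - 4*V*x (p(V, x) = V + V*(-4*x) = V - 4*V*x)
G = -34909/16022 (G = -69818*1/32044 = -34909/16022 ≈ -2.1788)
G/B(l(p(-3, -5))) = -34909*(-1/(3*(1 - 4*(-5))))/16022 = -34909*(-1/(3*(1 + 20)))/16022 = -34909/(16022*((-3*21))) = -34909/16022/(-63) = -34909/16022*(-1/63) = 4987/144198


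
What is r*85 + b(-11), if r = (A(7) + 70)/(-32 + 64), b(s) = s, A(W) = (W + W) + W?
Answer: 7383/32 ≈ 230.72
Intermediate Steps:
A(W) = 3*W (A(W) = 2*W + W = 3*W)
r = 91/32 (r = (3*7 + 70)/(-32 + 64) = (21 + 70)/32 = 91*(1/32) = 91/32 ≈ 2.8438)
r*85 + b(-11) = (91/32)*85 - 11 = 7735/32 - 11 = 7383/32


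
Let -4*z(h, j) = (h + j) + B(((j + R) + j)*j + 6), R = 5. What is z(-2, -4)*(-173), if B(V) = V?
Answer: 519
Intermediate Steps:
z(h, j) = -3/2 - h/4 - j/4 - j*(5 + 2*j)/4 (z(h, j) = -((h + j) + (((j + 5) + j)*j + 6))/4 = -((h + j) + (((5 + j) + j)*j + 6))/4 = -((h + j) + ((5 + 2*j)*j + 6))/4 = -((h + j) + (j*(5 + 2*j) + 6))/4 = -((h + j) + (6 + j*(5 + 2*j)))/4 = -(6 + h + j + j*(5 + 2*j))/4 = -3/2 - h/4 - j/4 - j*(5 + 2*j)/4)
z(-2, -4)*(-173) = (-3/2 - 3/2*(-4) - ½*(-4)² - ¼*(-2))*(-173) = (-3/2 + 6 - ½*16 + ½)*(-173) = (-3/2 + 6 - 8 + ½)*(-173) = -3*(-173) = 519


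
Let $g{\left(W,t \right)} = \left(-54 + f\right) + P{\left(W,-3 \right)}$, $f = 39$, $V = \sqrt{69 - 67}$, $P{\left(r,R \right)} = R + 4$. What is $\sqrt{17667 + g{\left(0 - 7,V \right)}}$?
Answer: $\sqrt{17653} \approx 132.86$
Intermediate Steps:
$P{\left(r,R \right)} = 4 + R$
$V = \sqrt{2} \approx 1.4142$
$g{\left(W,t \right)} = -14$ ($g{\left(W,t \right)} = \left(-54 + 39\right) + \left(4 - 3\right) = -15 + 1 = -14$)
$\sqrt{17667 + g{\left(0 - 7,V \right)}} = \sqrt{17667 - 14} = \sqrt{17653}$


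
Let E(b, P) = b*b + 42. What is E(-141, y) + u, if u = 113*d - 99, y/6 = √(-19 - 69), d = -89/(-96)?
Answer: 1913161/96 ≈ 19929.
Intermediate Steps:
d = 89/96 (d = -89*(-1/96) = 89/96 ≈ 0.92708)
y = 12*I*√22 (y = 6*√(-19 - 69) = 6*√(-88) = 6*(2*I*√22) = 12*I*√22 ≈ 56.285*I)
E(b, P) = 42 + b² (E(b, P) = b² + 42 = 42 + b²)
u = 553/96 (u = 113*(89/96) - 99 = 10057/96 - 99 = 553/96 ≈ 5.7604)
E(-141, y) + u = (42 + (-141)²) + 553/96 = (42 + 19881) + 553/96 = 19923 + 553/96 = 1913161/96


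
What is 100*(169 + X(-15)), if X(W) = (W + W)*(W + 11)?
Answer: 28900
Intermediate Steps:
X(W) = 2*W*(11 + W) (X(W) = (2*W)*(11 + W) = 2*W*(11 + W))
100*(169 + X(-15)) = 100*(169 + 2*(-15)*(11 - 15)) = 100*(169 + 2*(-15)*(-4)) = 100*(169 + 120) = 100*289 = 28900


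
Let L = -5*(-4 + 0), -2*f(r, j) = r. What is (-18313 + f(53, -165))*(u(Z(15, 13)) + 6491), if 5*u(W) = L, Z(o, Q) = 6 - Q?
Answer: -238230105/2 ≈ -1.1912e+8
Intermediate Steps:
f(r, j) = -r/2
L = 20 (L = -5*(-4) = 20)
u(W) = 4 (u(W) = (⅕)*20 = 4)
(-18313 + f(53, -165))*(u(Z(15, 13)) + 6491) = (-18313 - ½*53)*(4 + 6491) = (-18313 - 53/2)*6495 = -36679/2*6495 = -238230105/2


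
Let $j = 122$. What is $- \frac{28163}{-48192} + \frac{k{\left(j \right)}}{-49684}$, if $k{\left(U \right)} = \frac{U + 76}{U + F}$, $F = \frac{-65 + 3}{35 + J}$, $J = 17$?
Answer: $\frac{122077713971}{208908898368} \approx 0.58436$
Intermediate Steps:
$F = - \frac{31}{26}$ ($F = \frac{-65 + 3}{35 + 17} = - \frac{62}{52} = \left(-62\right) \frac{1}{52} = - \frac{31}{26} \approx -1.1923$)
$k{\left(U \right)} = \frac{76 + U}{- \frac{31}{26} + U}$ ($k{\left(U \right)} = \frac{U + 76}{U - \frac{31}{26}} = \frac{76 + U}{- \frac{31}{26} + U}$)
$- \frac{28163}{-48192} + \frac{k{\left(j \right)}}{-49684} = - \frac{28163}{-48192} + \frac{26 \frac{1}{-31 + 26 \cdot 122} \left(76 + 122\right)}{-49684} = \left(-28163\right) \left(- \frac{1}{48192}\right) + 26 \frac{1}{-31 + 3172} \cdot 198 \left(- \frac{1}{49684}\right) = \frac{28163}{48192} + 26 \cdot \frac{1}{3141} \cdot 198 \left(- \frac{1}{49684}\right) = \frac{28163}{48192} + \frac{572}{349} \left(- \frac{1}{49684}\right) = \frac{28163}{48192} - \frac{143}{4334929} = \frac{122077713971}{208908898368}$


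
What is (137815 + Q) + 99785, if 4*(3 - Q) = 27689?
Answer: 922723/4 ≈ 2.3068e+5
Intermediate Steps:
Q = -27677/4 (Q = 3 - 1/4*27689 = 3 - 27689/4 = -27677/4 ≈ -6919.3)
(137815 + Q) + 99785 = (137815 - 27677/4) + 99785 = 523583/4 + 99785 = 922723/4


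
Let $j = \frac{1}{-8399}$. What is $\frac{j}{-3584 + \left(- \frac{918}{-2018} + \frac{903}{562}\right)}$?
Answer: $\frac{567058}{17059769844013} \approx 3.3239 \cdot 10^{-8}$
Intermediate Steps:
$j = - \frac{1}{8399} \approx -0.00011906$
$\frac{j}{-3584 + \left(- \frac{918}{-2018} + \frac{903}{562}\right)} = - \frac{1}{8399 \left(-3584 + \left(- \frac{918}{-2018} + \frac{903}{562}\right)\right)} = - \frac{1}{8399 \left(-3584 + \left(\left(-918\right) \left(- \frac{1}{2018}\right) + 903 \cdot \frac{1}{562}\right)\right)} = - \frac{1}{8399 \left(-3584 + \left(\frac{459}{1009} + \frac{903}{562}\right)\right)} = - \frac{1}{8399 \left(-3584 + \frac{1169085}{567058}\right)} = - \frac{1}{8399 \left(- \frac{2031166787}{567058}\right)} = \left(- \frac{1}{8399}\right) \left(- \frac{567058}{2031166787}\right) = \frac{567058}{17059769844013}$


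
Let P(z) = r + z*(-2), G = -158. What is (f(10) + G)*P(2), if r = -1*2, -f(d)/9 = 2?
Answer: 1056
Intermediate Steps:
f(d) = -18 (f(d) = -9*2 = -18)
r = -2
P(z) = -2 - 2*z (P(z) = -2 + z*(-2) = -2 - 2*z)
(f(10) + G)*P(2) = (-18 - 158)*(-2 - 2*2) = -176*(-2 - 4) = -176*(-6) = 1056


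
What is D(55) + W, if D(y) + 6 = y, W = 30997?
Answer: 31046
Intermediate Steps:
D(y) = -6 + y
D(55) + W = (-6 + 55) + 30997 = 49 + 30997 = 31046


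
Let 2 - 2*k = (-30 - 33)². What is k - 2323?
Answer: -8613/2 ≈ -4306.5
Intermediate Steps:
k = -3967/2 (k = 1 - (-30 - 33)²/2 = 1 - ½*(-63)² = 1 - ½*3969 = 1 - 3969/2 = -3967/2 ≈ -1983.5)
k - 2323 = -3967/2 - 2323 = -8613/2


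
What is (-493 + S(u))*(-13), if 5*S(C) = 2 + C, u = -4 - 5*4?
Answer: 32331/5 ≈ 6466.2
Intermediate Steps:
u = -24 (u = -4 - 20 = -24)
S(C) = ⅖ + C/5 (S(C) = (2 + C)/5 = ⅖ + C/5)
(-493 + S(u))*(-13) = (-493 + (⅖ + (⅕)*(-24)))*(-13) = (-493 + (⅖ - 24/5))*(-13) = (-493 - 22/5)*(-13) = -2487/5*(-13) = 32331/5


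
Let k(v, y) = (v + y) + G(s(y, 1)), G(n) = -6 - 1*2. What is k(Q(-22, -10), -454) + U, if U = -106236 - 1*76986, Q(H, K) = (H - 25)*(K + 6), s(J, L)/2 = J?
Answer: -183496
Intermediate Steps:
s(J, L) = 2*J
G(n) = -8 (G(n) = -6 - 2 = -8)
Q(H, K) = (-25 + H)*(6 + K)
k(v, y) = -8 + v + y (k(v, y) = (v + y) - 8 = -8 + v + y)
U = -183222 (U = -106236 - 76986 = -183222)
k(Q(-22, -10), -454) + U = (-8 + (-150 - 25*(-10) + 6*(-22) - 22*(-10)) - 454) - 183222 = (-8 + (-150 + 250 - 132 + 220) - 454) - 183222 = (-8 + 188 - 454) - 183222 = -274 - 183222 = -183496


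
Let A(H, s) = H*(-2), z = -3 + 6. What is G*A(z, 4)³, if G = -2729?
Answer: 589464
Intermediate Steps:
z = 3
A(H, s) = -2*H
G*A(z, 4)³ = -2729*(-2*3)³ = -2729*(-6)³ = -2729*(-216) = 589464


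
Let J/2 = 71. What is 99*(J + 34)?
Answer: 17424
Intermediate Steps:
J = 142 (J = 2*71 = 142)
99*(J + 34) = 99*(142 + 34) = 99*176 = 17424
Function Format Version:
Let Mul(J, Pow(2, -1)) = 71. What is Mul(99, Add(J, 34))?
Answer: 17424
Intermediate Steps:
J = 142 (J = Mul(2, 71) = 142)
Mul(99, Add(J, 34)) = Mul(99, Add(142, 34)) = Mul(99, 176) = 17424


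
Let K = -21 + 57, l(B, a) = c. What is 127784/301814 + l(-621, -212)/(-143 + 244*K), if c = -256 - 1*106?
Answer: 497462438/1303987387 ≈ 0.38149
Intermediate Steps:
c = -362 (c = -256 - 106 = -362)
l(B, a) = -362
K = 36
127784/301814 + l(-621, -212)/(-143 + 244*K) = 127784/301814 - 362/(-143 + 244*36) = 127784*(1/301814) - 362/(-143 + 8784) = 63892/150907 - 362/8641 = 497462438/1303987387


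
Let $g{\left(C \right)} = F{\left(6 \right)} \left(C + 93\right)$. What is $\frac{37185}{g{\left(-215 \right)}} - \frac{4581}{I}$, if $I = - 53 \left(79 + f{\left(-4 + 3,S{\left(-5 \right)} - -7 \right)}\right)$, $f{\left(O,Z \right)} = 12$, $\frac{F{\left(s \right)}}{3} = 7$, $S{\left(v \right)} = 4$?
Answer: $- \frac{7981273}{588406} \approx -13.564$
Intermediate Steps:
$F{\left(s \right)} = 21$ ($F{\left(s \right)} = 3 \cdot 7 = 21$)
$g{\left(C \right)} = 1953 + 21 C$ ($g{\left(C \right)} = 21 \left(C + 93\right) = 21 \left(93 + C\right) = 1953 + 21 C$)
$I = -4823$ ($I = - 53 \left(79 + 12\right) = \left(-53\right) 91 = -4823$)
$\frac{37185}{g{\left(-215 \right)}} - \frac{4581}{I} = \frac{37185}{1953 + 21 \left(-215\right)} - \frac{4581}{-4823} = \frac{37185}{1953 - 4515} - - \frac{4581}{4823} = \frac{37185}{-2562} + \frac{4581}{4823} = 37185 \left(- \frac{1}{2562}\right) + \frac{4581}{4823} = - \frac{12395}{854} + \frac{4581}{4823} = - \frac{7981273}{588406}$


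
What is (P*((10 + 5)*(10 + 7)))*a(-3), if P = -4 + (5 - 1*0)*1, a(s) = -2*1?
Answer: -510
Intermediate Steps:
a(s) = -2
P = 1 (P = -4 + (5 + 0)*1 = -4 + 5*1 = -4 + 5 = 1)
(P*((10 + 5)*(10 + 7)))*a(-3) = (1*((10 + 5)*(10 + 7)))*(-2) = (1*(15*17))*(-2) = (1*255)*(-2) = 255*(-2) = -510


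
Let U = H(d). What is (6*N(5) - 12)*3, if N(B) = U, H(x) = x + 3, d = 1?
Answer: 36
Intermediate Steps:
H(x) = 3 + x
U = 4 (U = 3 + 1 = 4)
N(B) = 4
(6*N(5) - 12)*3 = (6*4 - 12)*3 = (24 - 12)*3 = 12*3 = 36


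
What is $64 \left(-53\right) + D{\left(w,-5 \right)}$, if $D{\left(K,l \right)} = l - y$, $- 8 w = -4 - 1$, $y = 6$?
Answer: $-3403$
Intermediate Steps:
$w = \frac{5}{8}$ ($w = - \frac{-4 - 1}{8} = \left(- \frac{1}{8}\right) \left(-5\right) = \frac{5}{8} \approx 0.625$)
$D{\left(K,l \right)} = -6 + l$ ($D{\left(K,l \right)} = l - 6 = -6 + l$)
$64 \left(-53\right) + D{\left(w,-5 \right)} = 64 \left(-53\right) - 11 = -3392 - 11 = -3403$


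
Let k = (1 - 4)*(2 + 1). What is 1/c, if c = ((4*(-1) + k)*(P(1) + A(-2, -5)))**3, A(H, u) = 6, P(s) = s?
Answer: -1/753571 ≈ -1.3270e-6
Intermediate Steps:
k = -9 (k = -3*3 = -9)
c = -753571 (c = ((4*(-1) - 9)*(1 + 6))**3 = ((-4 - 9)*7)**3 = (-13*7)**3 = (-91)**3 = -753571)
1/c = 1/(-753571) = -1/753571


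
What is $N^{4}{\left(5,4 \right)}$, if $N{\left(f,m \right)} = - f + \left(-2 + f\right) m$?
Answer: $2401$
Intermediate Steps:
$N{\left(f,m \right)} = - f + m \left(-2 + f\right)$
$N^{4}{\left(5,4 \right)} = \left(\left(-1\right) 5 - 8 + 5 \cdot 4\right)^{4} = \left(-5 - 8 + 20\right)^{4} = 7^{4} = 2401$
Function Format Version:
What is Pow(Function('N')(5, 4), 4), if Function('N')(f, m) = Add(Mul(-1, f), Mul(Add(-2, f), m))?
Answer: 2401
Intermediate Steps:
Function('N')(f, m) = Add(Mul(-1, f), Mul(m, Add(-2, f)))
Pow(Function('N')(5, 4), 4) = Pow(Add(Mul(-1, 5), Mul(-2, 4), Mul(5, 4)), 4) = Pow(Add(-5, -8, 20), 4) = Pow(7, 4) = 2401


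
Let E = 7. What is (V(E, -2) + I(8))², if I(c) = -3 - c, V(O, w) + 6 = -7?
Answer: 576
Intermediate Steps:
V(O, w) = -13 (V(O, w) = -6 - 7 = -13)
(V(E, -2) + I(8))² = (-13 + (-3 - 1*8))² = (-13 + (-3 - 8))² = (-13 - 11)² = (-24)² = 576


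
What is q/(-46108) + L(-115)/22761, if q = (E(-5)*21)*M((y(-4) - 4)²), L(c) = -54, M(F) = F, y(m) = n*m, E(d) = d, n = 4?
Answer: 8828446/9717261 ≈ 0.90853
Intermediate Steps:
y(m) = 4*m
q = -42000 (q = (-5*21)*(4*(-4) - 4)² = -105*(-16 - 4)² = -105*(-20)² = -105*400 = -42000)
q/(-46108) + L(-115)/22761 = -42000/(-46108) - 54/22761 = -42000*(-1/46108) - 54*1/22761 = 10500/11527 - 2/843 = 8828446/9717261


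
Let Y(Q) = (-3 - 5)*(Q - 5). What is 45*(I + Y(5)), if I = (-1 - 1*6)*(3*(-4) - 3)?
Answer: 4725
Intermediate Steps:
I = 105 (I = (-1 - 6)*(-12 - 3) = -7*(-15) = 105)
Y(Q) = 40 - 8*Q (Y(Q) = -8*(-5 + Q) = 40 - 8*Q)
45*(I + Y(5)) = 45*(105 + (40 - 8*5)) = 45*(105 + (40 - 40)) = 45*(105 + 0) = 45*105 = 4725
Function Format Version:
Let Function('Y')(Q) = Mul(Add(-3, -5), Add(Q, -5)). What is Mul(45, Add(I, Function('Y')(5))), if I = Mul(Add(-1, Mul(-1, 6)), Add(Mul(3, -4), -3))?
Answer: 4725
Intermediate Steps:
I = 105 (I = Mul(Add(-1, -6), Add(-12, -3)) = Mul(-7, -15) = 105)
Function('Y')(Q) = Add(40, Mul(-8, Q)) (Function('Y')(Q) = Mul(-8, Add(-5, Q)) = Add(40, Mul(-8, Q)))
Mul(45, Add(I, Function('Y')(5))) = Mul(45, Add(105, Add(40, Mul(-8, 5)))) = Mul(45, Add(105, Add(40, -40))) = Mul(45, Add(105, 0)) = Mul(45, 105) = 4725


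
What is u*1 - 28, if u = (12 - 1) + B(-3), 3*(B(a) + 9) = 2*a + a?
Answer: -29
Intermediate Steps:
B(a) = -9 + a (B(a) = -9 + (2*a + a)/3 = -9 + (3*a)/3 = -9 + a)
u = -1 (u = (12 - 1) + (-9 - 3) = 11 - 12 = -1)
u*1 - 28 = -1*1 - 28 = -1 - 28 = -29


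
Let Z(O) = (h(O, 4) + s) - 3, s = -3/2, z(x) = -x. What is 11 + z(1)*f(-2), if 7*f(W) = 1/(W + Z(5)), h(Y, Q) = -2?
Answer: 1311/119 ≈ 11.017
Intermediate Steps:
s = -3/2 (s = (½)*(-3) = -3/2 ≈ -1.5000)
Z(O) = -13/2 (Z(O) = (-2 - 3/2) - 3 = -7/2 - 3 = -13/2)
f(W) = 1/(7*(-13/2 + W)) (f(W) = 1/(7*(W - 13/2)) = 1/(7*(-13/2 + W)))
11 + z(1)*f(-2) = 11 + (-1*1)*(2/(7*(-13 + 2*(-2)))) = 11 - 2/(7*(-13 - 4)) = 11 - 2/(7*(-17)) = 11 - 2*(-1)/(7*17) = 11 - 1*(-2/119) = 11 + 2/119 = 1311/119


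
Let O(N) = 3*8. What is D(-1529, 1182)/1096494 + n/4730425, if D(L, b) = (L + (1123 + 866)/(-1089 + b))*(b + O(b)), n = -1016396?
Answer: -7170773661932/3828413369725 ≈ -1.8730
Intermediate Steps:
O(N) = 24
D(L, b) = (24 + b)*(L + 1989/(-1089 + b)) (D(L, b) = (L + (1123 + 866)/(-1089 + b))*(b + 24) = (L + 1989/(-1089 + b))*(24 + b) = (24 + b)*(L + 1989/(-1089 + b)))
D(-1529, 1182)/1096494 + n/4730425 = ((47736 - 26136*(-1529) + 1989*1182 - 1529*1182² - 1065*(-1529)*1182)/(-1089 + 1182))/1096494 - 1016396/4730425 = ((47736 + 39961944 + 2350998 - 1529*1397124 + 1924751070)/93)*(1/1096494) - 1016396*1/4730425 = ((47736 + 39961944 + 2350998 - 2136202596 + 1924751070)/93)*(1/1096494) - 1016396/4730425 = ((1/93)*(-169090848))*(1/1096494) - 1016396/4730425 = -56363616/31*1/1096494 - 1016396/4730425 = -9393936/5665219 - 1016396/4730425 = -7170773661932/3828413369725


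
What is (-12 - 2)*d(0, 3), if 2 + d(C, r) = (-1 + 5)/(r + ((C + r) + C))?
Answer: 56/3 ≈ 18.667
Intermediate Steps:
d(C, r) = -2 + 4/(2*C + 2*r) (d(C, r) = -2 + (-1 + 5)/(r + ((C + r) + C)) = -2 + 4/(r + (r + 2*C)) = -2 + 4/(2*C + 2*r))
(-12 - 2)*d(0, 3) = (-12 - 2)*(2*(1 - 1*0 - 1*3)/(0 + 3)) = -28*(1 + 0 - 3)/3 = -28*(-2)/3 = -14*(-4/3) = 56/3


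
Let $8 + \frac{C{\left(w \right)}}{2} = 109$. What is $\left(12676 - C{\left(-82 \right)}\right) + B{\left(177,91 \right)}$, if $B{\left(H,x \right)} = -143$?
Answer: $12331$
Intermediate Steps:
$C{\left(w \right)} = 202$ ($C{\left(w \right)} = -16 + 2 \cdot 109 = -16 + 218 = 202$)
$\left(12676 - C{\left(-82 \right)}\right) + B{\left(177,91 \right)} = \left(12676 - 202\right) - 143 = 12474 - 143 = 12331$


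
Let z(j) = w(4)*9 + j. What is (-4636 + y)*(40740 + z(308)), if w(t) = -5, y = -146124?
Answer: -6181612280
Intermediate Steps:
z(j) = -45 + j (z(j) = -5*9 + j = -45 + j)
(-4636 + y)*(40740 + z(308)) = (-4636 - 146124)*(40740 + (-45 + 308)) = -150760*(40740 + 263) = -150760*41003 = -6181612280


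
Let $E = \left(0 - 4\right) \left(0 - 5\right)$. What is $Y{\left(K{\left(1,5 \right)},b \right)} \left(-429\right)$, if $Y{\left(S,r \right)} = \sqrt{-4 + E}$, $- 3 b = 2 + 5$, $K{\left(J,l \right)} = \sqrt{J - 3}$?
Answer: $-1716$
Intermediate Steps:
$K{\left(J,l \right)} = \sqrt{-3 + J}$
$E = 20$ ($E = - 4 \left(0 - 5\right) = \left(-4\right) \left(-5\right) = 20$)
$b = - \frac{7}{3}$ ($b = - \frac{2 + 5}{3} = \left(- \frac{1}{3}\right) 7 = - \frac{7}{3} \approx -2.3333$)
$Y{\left(S,r \right)} = 4$ ($Y{\left(S,r \right)} = \sqrt{-4 + 20} = \sqrt{16} = 4$)
$Y{\left(K{\left(1,5 \right)},b \right)} \left(-429\right) = 4 \left(-429\right) = -1716$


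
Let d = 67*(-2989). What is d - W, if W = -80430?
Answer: -119833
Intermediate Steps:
d = -200263
d - W = -200263 - 1*(-80430) = -200263 + 80430 = -119833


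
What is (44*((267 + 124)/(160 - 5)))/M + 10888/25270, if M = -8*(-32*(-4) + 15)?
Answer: 3399807/10183810 ≈ 0.33384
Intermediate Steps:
M = -1144 (M = -8*(128 + 15) = -8*143 = -1144)
(44*((267 + 124)/(160 - 5)))/M + 10888/25270 = (44*((267 + 124)/(160 - 5)))/(-1144) + 10888/25270 = (44*(391/155))*(-1/1144) + 10888*(1/25270) = (44*(391*(1/155)))*(-1/1144) + 5444/12635 = (44*(391/155))*(-1/1144) + 5444/12635 = (17204/155)*(-1/1144) + 5444/12635 = -391/4030 + 5444/12635 = 3399807/10183810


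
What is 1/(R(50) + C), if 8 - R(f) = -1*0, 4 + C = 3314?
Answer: 1/3318 ≈ 0.00030139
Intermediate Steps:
C = 3310 (C = -4 + 3314 = 3310)
R(f) = 8 (R(f) = 8 - (-1)*0 = 8 - 1*0 = 8 + 0 = 8)
1/(R(50) + C) = 1/(8 + 3310) = 1/3318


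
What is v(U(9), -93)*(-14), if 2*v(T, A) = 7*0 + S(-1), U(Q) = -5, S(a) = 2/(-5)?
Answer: 14/5 ≈ 2.8000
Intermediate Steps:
S(a) = -⅖ (S(a) = 2*(-⅕) = -⅖)
v(T, A) = -⅕ (v(T, A) = (7*0 - ⅖)/2 = (0 - ⅖)/2 = (½)*(-⅖) = -⅕)
v(U(9), -93)*(-14) = -⅕*(-14) = 14/5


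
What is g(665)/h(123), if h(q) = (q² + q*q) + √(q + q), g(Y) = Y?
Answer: 81795/3721733 - 665*√246/915546318 ≈ 0.021966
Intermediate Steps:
h(q) = 2*q² + √2*√q (h(q) = (q² + q²) + √(2*q) = 2*q² + √2*√q)
g(665)/h(123) = 665/(2*123² + √2*√123) = 665/(2*15129 + √246) = 665/(30258 + √246)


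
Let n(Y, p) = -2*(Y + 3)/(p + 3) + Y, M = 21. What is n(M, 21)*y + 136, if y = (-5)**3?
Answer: -2239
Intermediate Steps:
y = -125
n(Y, p) = Y - 2*(3 + Y)/(3 + p) (n(Y, p) = -2*(3 + Y)/(3 + p) + Y = Y - 2*(3 + Y)/(3 + p))
n(M, 21)*y + 136 = ((-6 + 21 + 21*21)/(3 + 21))*(-125) + 136 = ((-6 + 21 + 441)/24)*(-125) + 136 = ((1/24)*456)*(-125) + 136 = 19*(-125) + 136 = -2375 + 136 = -2239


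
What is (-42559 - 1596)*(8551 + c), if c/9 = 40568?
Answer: -16499089765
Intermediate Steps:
c = 365112 (c = 9*40568 = 365112)
(-42559 - 1596)*(8551 + c) = (-42559 - 1596)*(8551 + 365112) = -44155*373663 = -16499089765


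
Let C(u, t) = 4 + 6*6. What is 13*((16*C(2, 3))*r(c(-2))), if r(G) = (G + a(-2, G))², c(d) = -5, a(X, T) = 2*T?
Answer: 1872000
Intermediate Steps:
C(u, t) = 40 (C(u, t) = 4 + 36 = 40)
r(G) = 9*G² (r(G) = (G + 2*G)² = (3*G)² = 9*G²)
13*((16*C(2, 3))*r(c(-2))) = 13*((16*40)*(9*(-5)²)) = 13*(640*(9*25)) = 13*(640*225) = 13*144000 = 1872000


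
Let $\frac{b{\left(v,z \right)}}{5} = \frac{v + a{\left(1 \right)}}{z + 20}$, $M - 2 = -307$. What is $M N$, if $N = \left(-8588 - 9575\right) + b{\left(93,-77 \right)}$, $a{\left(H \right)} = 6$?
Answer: $\frac{105304910}{19} \approx 5.5424 \cdot 10^{6}$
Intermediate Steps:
$M = -305$ ($M = 2 - 307 = -305$)
$b{\left(v,z \right)} = \frac{5 \left(6 + v\right)}{20 + z}$ ($b{\left(v,z \right)} = 5 \frac{v + 6}{z + 20} = 5 \frac{6 + v}{20 + z} = \frac{5 \left(6 + v\right)}{20 + z}$)
$N = - \frac{345262}{19}$ ($N = \left(-8588 - 9575\right) + \frac{5 \left(6 + 93\right)}{20 - 77} = -18163 + 5 \frac{1}{-57} \cdot 99 = -18163 + 5 \left(- \frac{1}{57}\right) 99 = -18163 - \frac{165}{19} = - \frac{345262}{19} \approx -18172.0$)
$M N = \left(-305\right) \left(- \frac{345262}{19}\right) = \frac{105304910}{19}$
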